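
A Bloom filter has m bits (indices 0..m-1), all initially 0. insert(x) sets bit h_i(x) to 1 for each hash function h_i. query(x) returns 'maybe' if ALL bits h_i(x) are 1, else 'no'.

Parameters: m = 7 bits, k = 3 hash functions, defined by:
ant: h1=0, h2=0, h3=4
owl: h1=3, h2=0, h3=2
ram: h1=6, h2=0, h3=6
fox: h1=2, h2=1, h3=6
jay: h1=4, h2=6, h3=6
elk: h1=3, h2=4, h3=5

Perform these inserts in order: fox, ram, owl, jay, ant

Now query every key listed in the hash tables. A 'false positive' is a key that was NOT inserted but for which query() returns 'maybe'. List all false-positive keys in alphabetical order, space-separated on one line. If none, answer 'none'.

Answer: none

Derivation:
Start: bits=0000000
After insert 'fox': sets bits 1 2 6 -> bits=0110001
After insert 'ram': sets bits 0 6 -> bits=1110001
After insert 'owl': sets bits 0 2 3 -> bits=1111001
After insert 'jay': sets bits 4 6 -> bits=1111101
After insert 'ant': sets bits 0 4 -> bits=1111101
Not inserted: elk — query each against bits=1111101:
query elk: checks bit3=1, bit4=1, bit5=0 (has a 0) -> no => not a false positive
False positives (alphabetical): none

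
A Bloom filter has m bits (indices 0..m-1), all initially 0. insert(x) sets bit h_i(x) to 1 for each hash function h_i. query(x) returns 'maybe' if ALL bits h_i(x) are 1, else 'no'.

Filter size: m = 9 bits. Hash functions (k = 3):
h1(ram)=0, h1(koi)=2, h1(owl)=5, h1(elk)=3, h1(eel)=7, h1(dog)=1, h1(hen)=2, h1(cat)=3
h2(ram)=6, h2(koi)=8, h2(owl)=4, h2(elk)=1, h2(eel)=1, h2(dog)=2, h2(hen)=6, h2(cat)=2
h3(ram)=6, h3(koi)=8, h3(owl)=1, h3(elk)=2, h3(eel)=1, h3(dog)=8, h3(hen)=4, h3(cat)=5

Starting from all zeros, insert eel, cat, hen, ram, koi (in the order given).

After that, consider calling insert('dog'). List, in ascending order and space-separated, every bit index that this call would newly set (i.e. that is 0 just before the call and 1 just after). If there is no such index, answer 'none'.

Start: bits=000000000
After insert 'eel': sets bits 1 7 -> bits=010000010
After insert 'cat': sets bits 2 3 5 -> bits=011101010
After insert 'hen': sets bits 2 4 6 -> bits=011111110
After insert 'ram': sets bits 0 6 -> bits=111111110
After insert 'koi': sets bits 2 8 -> bits=111111111
insert 'dog' would touch bits 1 2 8; currently bit1=1, bit2=1, bit8=1
Bits that are 0 among those (would change 0->1): none

Answer: none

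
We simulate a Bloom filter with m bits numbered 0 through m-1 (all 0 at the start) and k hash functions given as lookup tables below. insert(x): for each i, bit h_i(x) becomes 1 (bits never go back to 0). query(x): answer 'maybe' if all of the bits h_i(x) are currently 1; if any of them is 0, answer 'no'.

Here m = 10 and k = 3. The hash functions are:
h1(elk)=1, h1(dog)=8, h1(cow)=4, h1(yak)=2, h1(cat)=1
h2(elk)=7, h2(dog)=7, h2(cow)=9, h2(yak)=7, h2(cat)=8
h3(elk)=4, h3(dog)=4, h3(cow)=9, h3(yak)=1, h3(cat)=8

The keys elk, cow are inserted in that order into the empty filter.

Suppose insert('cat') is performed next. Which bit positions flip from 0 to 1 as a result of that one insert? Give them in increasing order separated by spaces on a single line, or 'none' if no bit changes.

Start: bits=0000000000
After insert 'elk': sets bits 1 4 7 -> bits=0100100100
After insert 'cow': sets bits 4 9 -> bits=0100100101
insert 'cat' would touch bits 1 8; currently bit1=1, bit8=0
Bits that are 0 among those (would change 0->1): 8

Answer: 8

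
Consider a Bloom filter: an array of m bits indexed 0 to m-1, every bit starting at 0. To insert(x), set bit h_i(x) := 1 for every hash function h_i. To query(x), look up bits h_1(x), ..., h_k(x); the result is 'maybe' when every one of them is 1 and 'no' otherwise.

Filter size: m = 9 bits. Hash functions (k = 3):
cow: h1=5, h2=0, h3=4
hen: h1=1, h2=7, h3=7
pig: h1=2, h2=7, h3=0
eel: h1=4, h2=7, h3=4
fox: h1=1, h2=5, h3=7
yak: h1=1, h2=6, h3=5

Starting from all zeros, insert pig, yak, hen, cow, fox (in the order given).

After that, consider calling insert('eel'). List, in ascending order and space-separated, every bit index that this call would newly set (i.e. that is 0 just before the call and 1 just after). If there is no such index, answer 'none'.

Answer: none

Derivation:
Start: bits=000000000
After insert 'pig': sets bits 0 2 7 -> bits=101000010
After insert 'yak': sets bits 1 5 6 -> bits=111001110
After insert 'hen': sets bits 1 7 -> bits=111001110
After insert 'cow': sets bits 0 4 5 -> bits=111011110
After insert 'fox': sets bits 1 5 7 -> bits=111011110
insert 'eel' would touch bits 4 7; currently bit4=1, bit7=1
Bits that are 0 among those (would change 0->1): none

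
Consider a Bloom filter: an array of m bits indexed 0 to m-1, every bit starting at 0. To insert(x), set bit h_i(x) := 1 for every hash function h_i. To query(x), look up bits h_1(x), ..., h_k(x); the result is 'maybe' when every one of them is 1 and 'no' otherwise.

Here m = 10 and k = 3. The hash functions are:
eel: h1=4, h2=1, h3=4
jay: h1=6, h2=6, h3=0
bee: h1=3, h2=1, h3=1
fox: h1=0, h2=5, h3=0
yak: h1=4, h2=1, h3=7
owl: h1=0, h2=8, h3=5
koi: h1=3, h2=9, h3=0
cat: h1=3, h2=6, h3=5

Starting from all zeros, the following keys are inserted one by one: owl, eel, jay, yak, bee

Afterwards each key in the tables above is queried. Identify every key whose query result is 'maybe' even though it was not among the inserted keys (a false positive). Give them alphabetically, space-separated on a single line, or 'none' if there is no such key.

Start: bits=0000000000
After insert 'owl': sets bits 0 5 8 -> bits=1000010010
After insert 'eel': sets bits 1 4 -> bits=1100110010
After insert 'jay': sets bits 0 6 -> bits=1100111010
After insert 'yak': sets bits 1 4 7 -> bits=1100111110
After insert 'bee': sets bits 1 3 -> bits=1101111110
Not inserted: cat fox koi — query each against bits=1101111110:
query cat: checks bit3=1, bit5=1, bit6=1 (all 1) -> maybe => FALSE POSITIVE
query fox: checks bit0=1, bit5=1 (all 1) -> maybe => FALSE POSITIVE
query koi: checks bit0=1, bit3=1, bit9=0 (has a 0) -> no => not a false positive
False positives (alphabetical): cat fox

Answer: cat fox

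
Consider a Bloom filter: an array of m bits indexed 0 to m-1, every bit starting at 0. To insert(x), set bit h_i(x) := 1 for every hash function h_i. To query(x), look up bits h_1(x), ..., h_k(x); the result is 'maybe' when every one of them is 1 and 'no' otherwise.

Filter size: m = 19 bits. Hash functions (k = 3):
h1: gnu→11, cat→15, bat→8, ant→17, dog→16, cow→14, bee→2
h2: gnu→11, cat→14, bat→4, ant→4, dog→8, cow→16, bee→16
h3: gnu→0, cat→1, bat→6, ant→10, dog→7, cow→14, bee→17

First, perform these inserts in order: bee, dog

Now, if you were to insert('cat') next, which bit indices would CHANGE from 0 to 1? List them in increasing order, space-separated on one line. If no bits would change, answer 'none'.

Answer: 1 14 15

Derivation:
Start: bits=0000000000000000000
After insert 'bee': sets bits 2 16 17 -> bits=0010000000000000110
After insert 'dog': sets bits 7 8 16 -> bits=0010000110000000110
insert 'cat' would touch bits 1 14 15; currently bit1=0, bit14=0, bit15=0
Bits that are 0 among those (would change 0->1): 1 14 15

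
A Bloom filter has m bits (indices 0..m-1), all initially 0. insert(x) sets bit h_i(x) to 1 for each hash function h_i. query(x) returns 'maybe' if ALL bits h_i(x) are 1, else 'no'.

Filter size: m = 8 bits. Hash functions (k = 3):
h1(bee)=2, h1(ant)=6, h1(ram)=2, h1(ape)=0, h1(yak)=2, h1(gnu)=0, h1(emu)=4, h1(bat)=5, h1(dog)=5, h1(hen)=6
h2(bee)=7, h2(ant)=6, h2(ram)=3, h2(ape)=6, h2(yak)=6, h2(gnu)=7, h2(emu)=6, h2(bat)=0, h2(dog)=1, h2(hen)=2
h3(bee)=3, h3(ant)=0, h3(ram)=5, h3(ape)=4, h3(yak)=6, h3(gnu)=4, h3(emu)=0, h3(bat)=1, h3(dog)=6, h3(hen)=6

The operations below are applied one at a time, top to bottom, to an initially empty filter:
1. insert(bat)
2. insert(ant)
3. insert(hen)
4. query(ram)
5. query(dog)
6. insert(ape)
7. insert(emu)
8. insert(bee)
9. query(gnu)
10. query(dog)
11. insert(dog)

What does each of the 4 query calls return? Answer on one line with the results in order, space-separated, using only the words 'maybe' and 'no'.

Answer: no maybe maybe maybe

Derivation:
Start: bits=00000000
Op 1: insert bat -> sets bits 0 1 5 -> bits=11000100
Op 2: insert ant -> sets bits 0 6 -> bits=11000110
Op 3: insert hen -> sets bits 2 6 -> bits=11100110
Op 4: query ram -> checks bit2=1, bit3=0, bit5=1 (has a 0) -> no
Op 5: query dog -> checks bit1=1, bit5=1, bit6=1 (all 1) -> maybe
Op 6: insert ape -> sets bits 0 4 6 -> bits=11101110
Op 7: insert emu -> sets bits 0 4 6 -> bits=11101110
Op 8: insert bee -> sets bits 2 3 7 -> bits=11111111
Op 9: query gnu -> checks bit0=1, bit4=1, bit7=1 (all 1) -> maybe
Op 10: query dog -> checks bit1=1, bit5=1, bit6=1 (all 1) -> maybe
Op 11: insert dog -> sets bits 1 5 6 -> bits=11111111
Query results in order: no maybe maybe maybe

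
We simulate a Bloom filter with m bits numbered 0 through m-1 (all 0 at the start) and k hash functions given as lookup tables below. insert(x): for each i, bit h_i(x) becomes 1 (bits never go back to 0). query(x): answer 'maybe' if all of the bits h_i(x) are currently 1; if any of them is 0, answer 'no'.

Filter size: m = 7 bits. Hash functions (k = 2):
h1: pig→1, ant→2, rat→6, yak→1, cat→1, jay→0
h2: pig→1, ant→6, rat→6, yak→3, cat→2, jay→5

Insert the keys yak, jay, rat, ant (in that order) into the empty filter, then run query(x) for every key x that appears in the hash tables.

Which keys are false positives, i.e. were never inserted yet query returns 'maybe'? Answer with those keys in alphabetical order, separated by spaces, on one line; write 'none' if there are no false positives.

Start: bits=0000000
After insert 'yak': sets bits 1 3 -> bits=0101000
After insert 'jay': sets bits 0 5 -> bits=1101010
After insert 'rat': sets bits 6 -> bits=1101011
After insert 'ant': sets bits 2 6 -> bits=1111011
Not inserted: cat pig — query each against bits=1111011:
query cat: checks bit1=1, bit2=1 (all 1) -> maybe => FALSE POSITIVE
query pig: checks bit1=1 (all 1) -> maybe => FALSE POSITIVE
False positives (alphabetical): cat pig

Answer: cat pig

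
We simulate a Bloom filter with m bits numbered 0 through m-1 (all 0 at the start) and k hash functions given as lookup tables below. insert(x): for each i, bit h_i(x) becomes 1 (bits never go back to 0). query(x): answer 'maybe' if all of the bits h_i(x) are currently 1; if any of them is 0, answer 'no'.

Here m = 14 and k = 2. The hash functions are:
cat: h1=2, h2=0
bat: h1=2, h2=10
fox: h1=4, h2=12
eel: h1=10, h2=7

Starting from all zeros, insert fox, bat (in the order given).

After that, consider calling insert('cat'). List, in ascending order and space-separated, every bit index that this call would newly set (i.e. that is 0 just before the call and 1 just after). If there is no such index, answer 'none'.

Answer: 0

Derivation:
Start: bits=00000000000000
After insert 'fox': sets bits 4 12 -> bits=00001000000010
After insert 'bat': sets bits 2 10 -> bits=00101000001010
insert 'cat' would touch bits 0 2; currently bit0=0, bit2=1
Bits that are 0 among those (would change 0->1): 0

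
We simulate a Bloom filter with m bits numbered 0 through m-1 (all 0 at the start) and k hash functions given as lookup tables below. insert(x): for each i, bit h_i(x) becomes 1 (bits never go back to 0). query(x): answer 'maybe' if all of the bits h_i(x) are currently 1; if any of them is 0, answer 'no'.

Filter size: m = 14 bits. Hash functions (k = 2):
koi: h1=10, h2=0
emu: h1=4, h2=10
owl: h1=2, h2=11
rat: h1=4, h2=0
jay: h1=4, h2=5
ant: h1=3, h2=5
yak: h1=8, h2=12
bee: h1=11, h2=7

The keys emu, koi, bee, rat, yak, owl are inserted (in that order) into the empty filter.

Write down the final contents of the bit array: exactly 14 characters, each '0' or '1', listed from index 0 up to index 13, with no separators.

Answer: 10101001101110

Derivation:
Start: bits=00000000000000
After insert 'emu': sets bits 4 10 -> bits=00001000001000
After insert 'koi': sets bits 0 10 -> bits=10001000001000
After insert 'bee': sets bits 7 11 -> bits=10001001001100
After insert 'rat': sets bits 0 4 -> bits=10001001001100
After insert 'yak': sets bits 8 12 -> bits=10001001101110
After insert 'owl': sets bits 2 11 -> bits=10101001101110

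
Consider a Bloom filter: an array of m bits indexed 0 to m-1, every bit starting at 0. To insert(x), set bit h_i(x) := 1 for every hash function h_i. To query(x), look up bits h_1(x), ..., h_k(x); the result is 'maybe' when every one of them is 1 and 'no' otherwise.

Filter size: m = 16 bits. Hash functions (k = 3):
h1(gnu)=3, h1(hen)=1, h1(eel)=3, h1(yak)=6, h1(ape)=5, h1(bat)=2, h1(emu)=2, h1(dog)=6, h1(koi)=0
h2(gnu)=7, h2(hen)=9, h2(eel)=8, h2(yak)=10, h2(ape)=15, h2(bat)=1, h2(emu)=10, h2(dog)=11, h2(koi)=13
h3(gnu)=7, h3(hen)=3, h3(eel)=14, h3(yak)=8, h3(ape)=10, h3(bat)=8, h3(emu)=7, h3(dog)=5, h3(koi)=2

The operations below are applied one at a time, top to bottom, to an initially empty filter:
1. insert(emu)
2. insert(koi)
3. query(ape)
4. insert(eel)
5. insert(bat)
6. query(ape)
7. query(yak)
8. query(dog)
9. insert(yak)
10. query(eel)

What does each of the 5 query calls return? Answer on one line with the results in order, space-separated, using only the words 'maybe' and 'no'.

Answer: no no no no maybe

Derivation:
Start: bits=0000000000000000
Op 1: insert emu -> sets bits 2 7 10 -> bits=0010000100100000
Op 2: insert koi -> sets bits 0 2 13 -> bits=1010000100100100
Op 3: query ape -> checks bit5=0, bit10=1, bit15=0 (has a 0) -> no
Op 4: insert eel -> sets bits 3 8 14 -> bits=1011000110100110
Op 5: insert bat -> sets bits 1 2 8 -> bits=1111000110100110
Op 6: query ape -> checks bit5=0, bit10=1, bit15=0 (has a 0) -> no
Op 7: query yak -> checks bit6=0, bit8=1, bit10=1 (has a 0) -> no
Op 8: query dog -> checks bit5=0, bit6=0, bit11=0 (has a 0) -> no
Op 9: insert yak -> sets bits 6 8 10 -> bits=1111001110100110
Op 10: query eel -> checks bit3=1, bit8=1, bit14=1 (all 1) -> maybe
Query results in order: no no no no maybe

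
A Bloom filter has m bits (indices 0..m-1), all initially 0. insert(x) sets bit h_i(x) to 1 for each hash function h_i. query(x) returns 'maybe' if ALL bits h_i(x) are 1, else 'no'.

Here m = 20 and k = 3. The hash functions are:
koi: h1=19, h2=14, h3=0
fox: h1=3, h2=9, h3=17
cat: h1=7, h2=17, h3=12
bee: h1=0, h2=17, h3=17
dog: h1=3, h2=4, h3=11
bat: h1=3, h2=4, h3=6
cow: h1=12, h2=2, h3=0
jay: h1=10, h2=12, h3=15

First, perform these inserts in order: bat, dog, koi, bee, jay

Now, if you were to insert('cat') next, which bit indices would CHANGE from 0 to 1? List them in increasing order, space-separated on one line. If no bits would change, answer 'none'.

Answer: 7

Derivation:
Start: bits=00000000000000000000
After insert 'bat': sets bits 3 4 6 -> bits=00011010000000000000
After insert 'dog': sets bits 3 4 11 -> bits=00011010000100000000
After insert 'koi': sets bits 0 14 19 -> bits=10011010000100100001
After insert 'bee': sets bits 0 17 -> bits=10011010000100100101
After insert 'jay': sets bits 10 12 15 -> bits=10011010001110110101
insert 'cat' would touch bits 7 12 17; currently bit7=0, bit12=1, bit17=1
Bits that are 0 among those (would change 0->1): 7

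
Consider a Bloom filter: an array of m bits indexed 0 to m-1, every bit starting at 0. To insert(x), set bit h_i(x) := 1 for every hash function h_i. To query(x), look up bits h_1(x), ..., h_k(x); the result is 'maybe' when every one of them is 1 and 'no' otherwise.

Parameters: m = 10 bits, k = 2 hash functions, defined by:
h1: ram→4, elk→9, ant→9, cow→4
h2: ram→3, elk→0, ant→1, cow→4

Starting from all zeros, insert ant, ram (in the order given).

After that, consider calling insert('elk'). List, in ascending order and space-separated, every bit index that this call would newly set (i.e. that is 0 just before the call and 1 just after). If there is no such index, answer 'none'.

Answer: 0

Derivation:
Start: bits=0000000000
After insert 'ant': sets bits 1 9 -> bits=0100000001
After insert 'ram': sets bits 3 4 -> bits=0101100001
insert 'elk' would touch bits 0 9; currently bit0=0, bit9=1
Bits that are 0 among those (would change 0->1): 0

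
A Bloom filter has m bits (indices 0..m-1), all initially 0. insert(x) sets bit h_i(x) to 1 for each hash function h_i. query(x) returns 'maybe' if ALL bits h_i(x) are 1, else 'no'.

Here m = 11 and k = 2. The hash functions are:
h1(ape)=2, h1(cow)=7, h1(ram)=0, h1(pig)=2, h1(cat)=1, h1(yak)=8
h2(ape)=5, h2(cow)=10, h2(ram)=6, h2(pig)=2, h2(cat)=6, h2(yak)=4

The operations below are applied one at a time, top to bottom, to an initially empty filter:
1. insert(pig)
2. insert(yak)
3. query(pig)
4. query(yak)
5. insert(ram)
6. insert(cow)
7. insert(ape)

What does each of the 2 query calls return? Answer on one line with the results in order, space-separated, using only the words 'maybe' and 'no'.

Answer: maybe maybe

Derivation:
Start: bits=00000000000
Op 1: insert pig -> sets bits 2 -> bits=00100000000
Op 2: insert yak -> sets bits 4 8 -> bits=00101000100
Op 3: query pig -> checks bit2=1 (all 1) -> maybe
Op 4: query yak -> checks bit4=1, bit8=1 (all 1) -> maybe
Op 5: insert ram -> sets bits 0 6 -> bits=10101010100
Op 6: insert cow -> sets bits 7 10 -> bits=10101011101
Op 7: insert ape -> sets bits 2 5 -> bits=10101111101
Query results in order: maybe maybe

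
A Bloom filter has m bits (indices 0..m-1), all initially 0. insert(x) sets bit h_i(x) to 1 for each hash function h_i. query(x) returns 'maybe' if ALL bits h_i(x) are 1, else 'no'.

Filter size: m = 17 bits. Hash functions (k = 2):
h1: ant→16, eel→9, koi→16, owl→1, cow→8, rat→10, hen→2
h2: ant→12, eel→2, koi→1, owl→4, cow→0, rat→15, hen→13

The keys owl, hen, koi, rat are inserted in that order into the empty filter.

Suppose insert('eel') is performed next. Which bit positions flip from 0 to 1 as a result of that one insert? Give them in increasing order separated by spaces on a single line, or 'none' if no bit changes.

Start: bits=00000000000000000
After insert 'owl': sets bits 1 4 -> bits=01001000000000000
After insert 'hen': sets bits 2 13 -> bits=01101000000001000
After insert 'koi': sets bits 1 16 -> bits=01101000000001001
After insert 'rat': sets bits 10 15 -> bits=01101000001001011
insert 'eel' would touch bits 2 9; currently bit2=1, bit9=0
Bits that are 0 among those (would change 0->1): 9

Answer: 9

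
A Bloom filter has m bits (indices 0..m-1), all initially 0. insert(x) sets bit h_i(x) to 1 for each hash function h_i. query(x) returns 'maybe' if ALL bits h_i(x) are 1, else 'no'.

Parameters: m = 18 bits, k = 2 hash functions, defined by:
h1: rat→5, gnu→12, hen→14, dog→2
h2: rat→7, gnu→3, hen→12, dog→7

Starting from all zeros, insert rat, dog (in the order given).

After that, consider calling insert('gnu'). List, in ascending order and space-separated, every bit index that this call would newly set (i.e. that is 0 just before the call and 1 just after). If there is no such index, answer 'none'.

Answer: 3 12

Derivation:
Start: bits=000000000000000000
After insert 'rat': sets bits 5 7 -> bits=000001010000000000
After insert 'dog': sets bits 2 7 -> bits=001001010000000000
insert 'gnu' would touch bits 3 12; currently bit3=0, bit12=0
Bits that are 0 among those (would change 0->1): 3 12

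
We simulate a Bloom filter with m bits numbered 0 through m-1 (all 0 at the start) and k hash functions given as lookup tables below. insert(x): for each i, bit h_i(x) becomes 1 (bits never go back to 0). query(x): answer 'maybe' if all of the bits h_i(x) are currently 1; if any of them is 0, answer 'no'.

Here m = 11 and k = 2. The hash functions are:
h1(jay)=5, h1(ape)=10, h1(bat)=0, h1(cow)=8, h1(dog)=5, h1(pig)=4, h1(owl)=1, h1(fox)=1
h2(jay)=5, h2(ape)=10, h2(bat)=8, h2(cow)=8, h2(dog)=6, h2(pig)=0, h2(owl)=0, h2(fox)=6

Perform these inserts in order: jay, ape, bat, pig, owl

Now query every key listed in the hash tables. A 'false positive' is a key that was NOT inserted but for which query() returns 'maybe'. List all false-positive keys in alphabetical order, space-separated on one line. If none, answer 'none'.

Start: bits=00000000000
After insert 'jay': sets bits 5 -> bits=00000100000
After insert 'ape': sets bits 10 -> bits=00000100001
After insert 'bat': sets bits 0 8 -> bits=10000100101
After insert 'pig': sets bits 0 4 -> bits=10001100101
After insert 'owl': sets bits 0 1 -> bits=11001100101
Not inserted: cow dog fox — query each against bits=11001100101:
query cow: checks bit8=1 (all 1) -> maybe => FALSE POSITIVE
query dog: checks bit5=1, bit6=0 (has a 0) -> no => not a false positive
query fox: checks bit1=1, bit6=0 (has a 0) -> no => not a false positive
False positives (alphabetical): cow

Answer: cow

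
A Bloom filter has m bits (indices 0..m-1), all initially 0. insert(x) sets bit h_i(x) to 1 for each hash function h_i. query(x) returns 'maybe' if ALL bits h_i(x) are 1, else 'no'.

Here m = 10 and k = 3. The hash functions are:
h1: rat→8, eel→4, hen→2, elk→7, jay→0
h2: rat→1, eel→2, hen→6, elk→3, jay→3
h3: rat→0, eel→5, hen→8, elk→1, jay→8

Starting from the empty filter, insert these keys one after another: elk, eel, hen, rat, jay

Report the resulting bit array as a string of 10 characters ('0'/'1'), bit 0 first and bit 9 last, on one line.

Start: bits=0000000000
After insert 'elk': sets bits 1 3 7 -> bits=0101000100
After insert 'eel': sets bits 2 4 5 -> bits=0111110100
After insert 'hen': sets bits 2 6 8 -> bits=0111111110
After insert 'rat': sets bits 0 1 8 -> bits=1111111110
After insert 'jay': sets bits 0 3 8 -> bits=1111111110

Answer: 1111111110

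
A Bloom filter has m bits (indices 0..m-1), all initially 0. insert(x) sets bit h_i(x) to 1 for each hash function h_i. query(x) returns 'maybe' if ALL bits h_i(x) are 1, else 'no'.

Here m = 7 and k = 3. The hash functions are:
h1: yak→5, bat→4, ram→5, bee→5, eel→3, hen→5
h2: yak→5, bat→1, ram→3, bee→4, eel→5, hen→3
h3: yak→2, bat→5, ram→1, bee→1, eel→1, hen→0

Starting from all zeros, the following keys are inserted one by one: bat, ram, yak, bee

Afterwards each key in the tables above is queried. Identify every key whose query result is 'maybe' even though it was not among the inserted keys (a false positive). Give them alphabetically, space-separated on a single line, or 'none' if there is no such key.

Start: bits=0000000
After insert 'bat': sets bits 1 4 5 -> bits=0100110
After insert 'ram': sets bits 1 3 5 -> bits=0101110
After insert 'yak': sets bits 2 5 -> bits=0111110
After insert 'bee': sets bits 1 4 5 -> bits=0111110
Not inserted: eel hen — query each against bits=0111110:
query eel: checks bit1=1, bit3=1, bit5=1 (all 1) -> maybe => FALSE POSITIVE
query hen: checks bit0=0, bit3=1, bit5=1 (has a 0) -> no => not a false positive
False positives (alphabetical): eel

Answer: eel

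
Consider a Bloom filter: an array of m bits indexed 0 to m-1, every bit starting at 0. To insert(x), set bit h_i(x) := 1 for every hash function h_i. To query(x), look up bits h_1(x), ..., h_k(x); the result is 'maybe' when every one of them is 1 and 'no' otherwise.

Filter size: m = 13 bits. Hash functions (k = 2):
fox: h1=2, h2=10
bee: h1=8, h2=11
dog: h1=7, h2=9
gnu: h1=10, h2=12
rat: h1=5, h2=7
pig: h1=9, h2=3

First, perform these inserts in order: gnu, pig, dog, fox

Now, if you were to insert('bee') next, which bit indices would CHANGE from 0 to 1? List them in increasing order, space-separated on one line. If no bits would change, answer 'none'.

Start: bits=0000000000000
After insert 'gnu': sets bits 10 12 -> bits=0000000000101
After insert 'pig': sets bits 3 9 -> bits=0001000001101
After insert 'dog': sets bits 7 9 -> bits=0001000101101
After insert 'fox': sets bits 2 10 -> bits=0011000101101
insert 'bee' would touch bits 8 11; currently bit8=0, bit11=0
Bits that are 0 among those (would change 0->1): 8 11

Answer: 8 11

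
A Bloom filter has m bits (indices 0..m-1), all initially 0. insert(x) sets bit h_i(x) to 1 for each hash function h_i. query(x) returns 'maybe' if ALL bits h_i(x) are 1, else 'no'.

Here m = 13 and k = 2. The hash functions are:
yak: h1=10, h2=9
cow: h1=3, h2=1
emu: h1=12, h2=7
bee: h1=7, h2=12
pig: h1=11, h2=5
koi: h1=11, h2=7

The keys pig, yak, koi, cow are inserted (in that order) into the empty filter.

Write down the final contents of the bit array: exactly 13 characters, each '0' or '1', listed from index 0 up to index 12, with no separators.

Start: bits=0000000000000
After insert 'pig': sets bits 5 11 -> bits=0000010000010
After insert 'yak': sets bits 9 10 -> bits=0000010001110
After insert 'koi': sets bits 7 11 -> bits=0000010101110
After insert 'cow': sets bits 1 3 -> bits=0101010101110

Answer: 0101010101110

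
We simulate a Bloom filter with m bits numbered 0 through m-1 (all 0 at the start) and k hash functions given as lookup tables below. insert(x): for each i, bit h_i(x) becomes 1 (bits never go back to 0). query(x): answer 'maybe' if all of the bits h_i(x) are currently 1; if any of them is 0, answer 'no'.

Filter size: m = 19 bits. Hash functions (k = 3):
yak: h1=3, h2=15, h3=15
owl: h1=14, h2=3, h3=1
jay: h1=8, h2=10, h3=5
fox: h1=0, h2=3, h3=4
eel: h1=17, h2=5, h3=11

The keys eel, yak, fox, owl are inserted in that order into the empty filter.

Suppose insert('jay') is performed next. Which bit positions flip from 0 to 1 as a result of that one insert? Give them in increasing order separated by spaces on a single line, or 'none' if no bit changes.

Answer: 8 10

Derivation:
Start: bits=0000000000000000000
After insert 'eel': sets bits 5 11 17 -> bits=0000010000010000010
After insert 'yak': sets bits 3 15 -> bits=0001010000010001010
After insert 'fox': sets bits 0 3 4 -> bits=1001110000010001010
After insert 'owl': sets bits 1 3 14 -> bits=1101110000010011010
insert 'jay' would touch bits 5 8 10; currently bit5=1, bit8=0, bit10=0
Bits that are 0 among those (would change 0->1): 8 10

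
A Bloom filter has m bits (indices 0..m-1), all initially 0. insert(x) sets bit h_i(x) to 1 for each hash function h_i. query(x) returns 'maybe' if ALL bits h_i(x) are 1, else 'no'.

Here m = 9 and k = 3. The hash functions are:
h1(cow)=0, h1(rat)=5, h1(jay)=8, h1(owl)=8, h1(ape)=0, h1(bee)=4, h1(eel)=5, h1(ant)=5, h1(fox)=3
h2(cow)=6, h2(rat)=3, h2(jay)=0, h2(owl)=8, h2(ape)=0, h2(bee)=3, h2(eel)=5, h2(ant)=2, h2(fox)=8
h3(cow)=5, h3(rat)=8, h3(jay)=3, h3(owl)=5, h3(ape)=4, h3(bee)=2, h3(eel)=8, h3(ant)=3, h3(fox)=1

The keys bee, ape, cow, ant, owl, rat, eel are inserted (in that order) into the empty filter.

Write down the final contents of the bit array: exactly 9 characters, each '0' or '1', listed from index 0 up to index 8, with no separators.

Answer: 101111101

Derivation:
Start: bits=000000000
After insert 'bee': sets bits 2 3 4 -> bits=001110000
After insert 'ape': sets bits 0 4 -> bits=101110000
After insert 'cow': sets bits 0 5 6 -> bits=101111100
After insert 'ant': sets bits 2 3 5 -> bits=101111100
After insert 'owl': sets bits 5 8 -> bits=101111101
After insert 'rat': sets bits 3 5 8 -> bits=101111101
After insert 'eel': sets bits 5 8 -> bits=101111101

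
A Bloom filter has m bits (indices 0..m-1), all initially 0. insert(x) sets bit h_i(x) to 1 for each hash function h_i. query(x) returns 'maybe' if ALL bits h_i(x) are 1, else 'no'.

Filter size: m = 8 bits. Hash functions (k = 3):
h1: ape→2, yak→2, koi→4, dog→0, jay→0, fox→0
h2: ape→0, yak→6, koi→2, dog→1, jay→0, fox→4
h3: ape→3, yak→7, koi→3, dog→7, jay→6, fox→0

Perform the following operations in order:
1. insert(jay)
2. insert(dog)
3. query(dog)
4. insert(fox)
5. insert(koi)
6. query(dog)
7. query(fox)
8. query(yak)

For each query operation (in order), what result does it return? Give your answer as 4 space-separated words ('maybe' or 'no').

Start: bits=00000000
Op 1: insert jay -> sets bits 0 6 -> bits=10000010
Op 2: insert dog -> sets bits 0 1 7 -> bits=11000011
Op 3: query dog -> checks bit0=1, bit1=1, bit7=1 (all 1) -> maybe
Op 4: insert fox -> sets bits 0 4 -> bits=11001011
Op 5: insert koi -> sets bits 2 3 4 -> bits=11111011
Op 6: query dog -> checks bit0=1, bit1=1, bit7=1 (all 1) -> maybe
Op 7: query fox -> checks bit0=1, bit4=1 (all 1) -> maybe
Op 8: query yak -> checks bit2=1, bit6=1, bit7=1 (all 1) -> maybe
Query results in order: maybe maybe maybe maybe

Answer: maybe maybe maybe maybe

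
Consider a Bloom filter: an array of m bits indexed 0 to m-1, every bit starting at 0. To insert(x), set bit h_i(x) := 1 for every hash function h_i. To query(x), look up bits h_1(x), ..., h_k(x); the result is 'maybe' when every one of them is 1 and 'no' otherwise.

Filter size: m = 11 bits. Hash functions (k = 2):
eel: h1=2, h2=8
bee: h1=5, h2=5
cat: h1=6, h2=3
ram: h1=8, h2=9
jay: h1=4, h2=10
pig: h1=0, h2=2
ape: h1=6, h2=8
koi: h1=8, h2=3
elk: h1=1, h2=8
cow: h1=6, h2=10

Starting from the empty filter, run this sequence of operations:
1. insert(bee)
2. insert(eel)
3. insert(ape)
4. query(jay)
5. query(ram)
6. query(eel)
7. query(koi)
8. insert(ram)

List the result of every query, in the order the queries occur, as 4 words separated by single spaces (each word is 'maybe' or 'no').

Answer: no no maybe no

Derivation:
Start: bits=00000000000
Op 1: insert bee -> sets bits 5 -> bits=00000100000
Op 2: insert eel -> sets bits 2 8 -> bits=00100100100
Op 3: insert ape -> sets bits 6 8 -> bits=00100110100
Op 4: query jay -> checks bit4=0, bit10=0 (has a 0) -> no
Op 5: query ram -> checks bit8=1, bit9=0 (has a 0) -> no
Op 6: query eel -> checks bit2=1, bit8=1 (all 1) -> maybe
Op 7: query koi -> checks bit3=0, bit8=1 (has a 0) -> no
Op 8: insert ram -> sets bits 8 9 -> bits=00100110110
Query results in order: no no maybe no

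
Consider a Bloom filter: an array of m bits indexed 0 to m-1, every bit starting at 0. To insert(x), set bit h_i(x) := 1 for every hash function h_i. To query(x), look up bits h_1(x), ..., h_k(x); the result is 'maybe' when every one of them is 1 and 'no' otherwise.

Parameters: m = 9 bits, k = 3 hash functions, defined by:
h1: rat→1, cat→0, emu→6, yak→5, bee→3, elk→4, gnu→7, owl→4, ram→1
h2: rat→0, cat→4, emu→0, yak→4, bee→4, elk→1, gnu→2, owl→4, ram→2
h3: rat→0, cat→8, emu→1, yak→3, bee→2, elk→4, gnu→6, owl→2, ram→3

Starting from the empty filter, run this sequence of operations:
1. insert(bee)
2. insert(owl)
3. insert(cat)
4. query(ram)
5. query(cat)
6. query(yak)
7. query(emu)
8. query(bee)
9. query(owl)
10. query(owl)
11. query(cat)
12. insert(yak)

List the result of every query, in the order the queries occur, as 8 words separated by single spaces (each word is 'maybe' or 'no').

Answer: no maybe no no maybe maybe maybe maybe

Derivation:
Start: bits=000000000
Op 1: insert bee -> sets bits 2 3 4 -> bits=001110000
Op 2: insert owl -> sets bits 2 4 -> bits=001110000
Op 3: insert cat -> sets bits 0 4 8 -> bits=101110001
Op 4: query ram -> checks bit1=0, bit2=1, bit3=1 (has a 0) -> no
Op 5: query cat -> checks bit0=1, bit4=1, bit8=1 (all 1) -> maybe
Op 6: query yak -> checks bit3=1, bit4=1, bit5=0 (has a 0) -> no
Op 7: query emu -> checks bit0=1, bit1=0, bit6=0 (has a 0) -> no
Op 8: query bee -> checks bit2=1, bit3=1, bit4=1 (all 1) -> maybe
Op 9: query owl -> checks bit2=1, bit4=1 (all 1) -> maybe
Op 10: query owl -> checks bit2=1, bit4=1 (all 1) -> maybe
Op 11: query cat -> checks bit0=1, bit4=1, bit8=1 (all 1) -> maybe
Op 12: insert yak -> sets bits 3 4 5 -> bits=101111001
Query results in order: no maybe no no maybe maybe maybe maybe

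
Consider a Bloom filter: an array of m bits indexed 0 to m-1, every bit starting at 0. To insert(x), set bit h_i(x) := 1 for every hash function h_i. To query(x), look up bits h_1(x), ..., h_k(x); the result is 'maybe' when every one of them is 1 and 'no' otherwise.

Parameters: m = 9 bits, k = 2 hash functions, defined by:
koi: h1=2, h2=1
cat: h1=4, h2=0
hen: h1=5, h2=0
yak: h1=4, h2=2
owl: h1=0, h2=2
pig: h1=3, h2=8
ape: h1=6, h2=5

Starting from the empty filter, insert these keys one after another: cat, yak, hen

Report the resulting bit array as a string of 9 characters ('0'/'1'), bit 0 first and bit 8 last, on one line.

Start: bits=000000000
After insert 'cat': sets bits 0 4 -> bits=100010000
After insert 'yak': sets bits 2 4 -> bits=101010000
After insert 'hen': sets bits 0 5 -> bits=101011000

Answer: 101011000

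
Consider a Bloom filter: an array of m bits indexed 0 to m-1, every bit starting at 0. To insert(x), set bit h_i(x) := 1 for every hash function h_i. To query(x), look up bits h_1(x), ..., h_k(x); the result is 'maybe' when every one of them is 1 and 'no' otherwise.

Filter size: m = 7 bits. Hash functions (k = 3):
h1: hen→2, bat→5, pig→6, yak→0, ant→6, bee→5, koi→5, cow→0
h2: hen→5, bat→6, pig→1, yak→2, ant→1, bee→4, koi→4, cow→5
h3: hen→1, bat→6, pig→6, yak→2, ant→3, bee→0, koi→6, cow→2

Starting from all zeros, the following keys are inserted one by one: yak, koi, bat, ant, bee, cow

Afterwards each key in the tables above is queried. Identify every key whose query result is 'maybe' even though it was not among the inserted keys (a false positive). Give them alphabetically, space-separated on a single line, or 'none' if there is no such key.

Start: bits=0000000
After insert 'yak': sets bits 0 2 -> bits=1010000
After insert 'koi': sets bits 4 5 6 -> bits=1010111
After insert 'bat': sets bits 5 6 -> bits=1010111
After insert 'ant': sets bits 1 3 6 -> bits=1111111
After insert 'bee': sets bits 0 4 5 -> bits=1111111
After insert 'cow': sets bits 0 2 5 -> bits=1111111
Not inserted: hen pig — query each against bits=1111111:
query hen: checks bit1=1, bit2=1, bit5=1 (all 1) -> maybe => FALSE POSITIVE
query pig: checks bit1=1, bit6=1 (all 1) -> maybe => FALSE POSITIVE
False positives (alphabetical): hen pig

Answer: hen pig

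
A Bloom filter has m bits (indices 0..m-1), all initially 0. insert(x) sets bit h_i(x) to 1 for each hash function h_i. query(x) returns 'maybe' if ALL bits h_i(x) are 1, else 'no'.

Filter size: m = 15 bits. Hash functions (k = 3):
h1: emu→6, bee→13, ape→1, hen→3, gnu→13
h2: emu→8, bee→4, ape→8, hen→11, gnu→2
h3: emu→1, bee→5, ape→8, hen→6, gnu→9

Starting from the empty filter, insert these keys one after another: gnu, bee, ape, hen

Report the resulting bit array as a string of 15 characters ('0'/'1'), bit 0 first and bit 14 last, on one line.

Answer: 011111101101010

Derivation:
Start: bits=000000000000000
After insert 'gnu': sets bits 2 9 13 -> bits=001000000100010
After insert 'bee': sets bits 4 5 13 -> bits=001011000100010
After insert 'ape': sets bits 1 8 -> bits=011011001100010
After insert 'hen': sets bits 3 6 11 -> bits=011111101101010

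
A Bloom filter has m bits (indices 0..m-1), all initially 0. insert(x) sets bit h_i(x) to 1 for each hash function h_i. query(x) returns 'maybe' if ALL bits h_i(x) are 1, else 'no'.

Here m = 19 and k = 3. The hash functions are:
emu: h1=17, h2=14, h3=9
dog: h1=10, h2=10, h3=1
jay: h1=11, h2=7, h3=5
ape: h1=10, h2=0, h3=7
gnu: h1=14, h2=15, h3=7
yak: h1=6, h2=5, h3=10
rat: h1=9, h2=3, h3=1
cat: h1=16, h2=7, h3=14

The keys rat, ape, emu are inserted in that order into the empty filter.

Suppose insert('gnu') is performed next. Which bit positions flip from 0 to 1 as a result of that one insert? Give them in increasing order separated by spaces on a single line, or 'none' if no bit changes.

Start: bits=0000000000000000000
After insert 'rat': sets bits 1 3 9 -> bits=0101000001000000000
After insert 'ape': sets bits 0 7 10 -> bits=1101000101100000000
After insert 'emu': sets bits 9 14 17 -> bits=1101000101100010010
insert 'gnu' would touch bits 7 14 15; currently bit7=1, bit14=1, bit15=0
Bits that are 0 among those (would change 0->1): 15

Answer: 15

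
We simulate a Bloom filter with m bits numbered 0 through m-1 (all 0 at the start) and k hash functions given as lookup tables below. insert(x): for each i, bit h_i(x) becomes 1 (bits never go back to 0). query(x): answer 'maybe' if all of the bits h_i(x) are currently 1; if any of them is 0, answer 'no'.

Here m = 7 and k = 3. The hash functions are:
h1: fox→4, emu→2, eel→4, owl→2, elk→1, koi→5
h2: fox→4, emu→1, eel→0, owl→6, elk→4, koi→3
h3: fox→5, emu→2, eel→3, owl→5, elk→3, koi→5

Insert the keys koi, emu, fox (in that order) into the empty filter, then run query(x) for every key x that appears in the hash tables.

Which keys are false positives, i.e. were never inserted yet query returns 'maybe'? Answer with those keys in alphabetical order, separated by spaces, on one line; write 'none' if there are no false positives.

Answer: elk

Derivation:
Start: bits=0000000
After insert 'koi': sets bits 3 5 -> bits=0001010
After insert 'emu': sets bits 1 2 -> bits=0111010
After insert 'fox': sets bits 4 5 -> bits=0111110
Not inserted: eel elk owl — query each against bits=0111110:
query eel: checks bit0=0, bit3=1, bit4=1 (has a 0) -> no => not a false positive
query elk: checks bit1=1, bit3=1, bit4=1 (all 1) -> maybe => FALSE POSITIVE
query owl: checks bit2=1, bit5=1, bit6=0 (has a 0) -> no => not a false positive
False positives (alphabetical): elk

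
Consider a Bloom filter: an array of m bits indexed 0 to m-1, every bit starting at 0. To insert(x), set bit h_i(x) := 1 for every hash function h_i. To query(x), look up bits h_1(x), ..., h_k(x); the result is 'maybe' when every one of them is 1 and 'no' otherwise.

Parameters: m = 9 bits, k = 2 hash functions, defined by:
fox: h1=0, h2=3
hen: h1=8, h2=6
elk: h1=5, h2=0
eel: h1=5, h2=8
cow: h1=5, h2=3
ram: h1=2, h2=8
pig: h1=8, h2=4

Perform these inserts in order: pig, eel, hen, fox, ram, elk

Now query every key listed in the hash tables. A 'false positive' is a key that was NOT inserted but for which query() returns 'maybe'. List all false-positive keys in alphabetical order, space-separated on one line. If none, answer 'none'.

Answer: cow

Derivation:
Start: bits=000000000
After insert 'pig': sets bits 4 8 -> bits=000010001
After insert 'eel': sets bits 5 8 -> bits=000011001
After insert 'hen': sets bits 6 8 -> bits=000011101
After insert 'fox': sets bits 0 3 -> bits=100111101
After insert 'ram': sets bits 2 8 -> bits=101111101
After insert 'elk': sets bits 0 5 -> bits=101111101
Not inserted: cow — query each against bits=101111101:
query cow: checks bit3=1, bit5=1 (all 1) -> maybe => FALSE POSITIVE
False positives (alphabetical): cow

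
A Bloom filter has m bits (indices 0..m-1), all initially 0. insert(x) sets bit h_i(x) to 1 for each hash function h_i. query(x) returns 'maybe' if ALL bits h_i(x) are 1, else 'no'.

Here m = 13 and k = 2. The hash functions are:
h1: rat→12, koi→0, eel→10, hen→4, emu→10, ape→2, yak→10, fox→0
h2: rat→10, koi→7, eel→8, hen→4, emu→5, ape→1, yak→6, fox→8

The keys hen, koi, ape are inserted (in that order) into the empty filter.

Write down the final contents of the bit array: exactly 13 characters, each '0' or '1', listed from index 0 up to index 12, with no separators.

Answer: 1110100100000

Derivation:
Start: bits=0000000000000
After insert 'hen': sets bits 4 -> bits=0000100000000
After insert 'koi': sets bits 0 7 -> bits=1000100100000
After insert 'ape': sets bits 1 2 -> bits=1110100100000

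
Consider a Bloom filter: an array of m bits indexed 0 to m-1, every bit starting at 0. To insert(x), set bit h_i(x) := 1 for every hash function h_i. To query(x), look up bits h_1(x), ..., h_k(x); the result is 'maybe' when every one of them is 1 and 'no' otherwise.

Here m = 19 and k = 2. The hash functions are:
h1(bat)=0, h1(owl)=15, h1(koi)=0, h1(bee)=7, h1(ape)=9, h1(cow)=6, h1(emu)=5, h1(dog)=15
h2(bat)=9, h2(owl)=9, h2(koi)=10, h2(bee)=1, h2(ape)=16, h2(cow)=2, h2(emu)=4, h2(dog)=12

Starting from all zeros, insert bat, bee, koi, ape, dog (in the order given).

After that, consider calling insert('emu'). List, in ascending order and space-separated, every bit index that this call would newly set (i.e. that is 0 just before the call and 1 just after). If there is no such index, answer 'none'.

Answer: 4 5

Derivation:
Start: bits=0000000000000000000
After insert 'bat': sets bits 0 9 -> bits=1000000001000000000
After insert 'bee': sets bits 1 7 -> bits=1100000101000000000
After insert 'koi': sets bits 0 10 -> bits=1100000101100000000
After insert 'ape': sets bits 9 16 -> bits=1100000101100000100
After insert 'dog': sets bits 12 15 -> bits=1100000101101001100
insert 'emu' would touch bits 4 5; currently bit4=0, bit5=0
Bits that are 0 among those (would change 0->1): 4 5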